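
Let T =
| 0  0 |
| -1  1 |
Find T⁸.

[[0, 0], [-1, 1]]

T² = T (a projection; rank 1, trace 1), so T⁸ = T.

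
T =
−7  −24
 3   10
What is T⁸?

[[−2039, −6120], [765, 2296]]

tr T = 3 and det T = 2, so the characteristic polynomial is λ² − (3)λ + (2) with roots 1 and 2.
Eigenvectors give P = [[−3, −8], [1, 3]] with P⁻¹ = [[−3, −8], [1, 3]], and T = P·diag(1, 2)·P⁻¹.
Then T⁸ = P·diag(1, 256)·P⁻¹ = [[−3, −2048], [1, 768]] · [[−3, −8], [1, 3]] = [[−2039, −6120], [765, 2296]].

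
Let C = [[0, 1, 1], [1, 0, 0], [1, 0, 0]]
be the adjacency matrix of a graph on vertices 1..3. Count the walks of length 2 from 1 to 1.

2

The number of length-2 walks from vertex 1 to vertex 1 is entry (1,1) of C², where C is the adjacency matrix.
C² = [[2, 0, 0], [0, 1, 1], [0, 1, 1]]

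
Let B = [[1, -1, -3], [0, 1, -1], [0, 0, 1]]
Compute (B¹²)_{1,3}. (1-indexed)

B = I + N where N = [[0, -1, -3], [0, 0, -1], [0, 0, 0]] is strictly upper-triangular, so N³ = 0.
(I + N)¹² = I + 12·N + 66·N² = [[1, -12, 30], [0, 1, -12], [0, 0, 1]].

30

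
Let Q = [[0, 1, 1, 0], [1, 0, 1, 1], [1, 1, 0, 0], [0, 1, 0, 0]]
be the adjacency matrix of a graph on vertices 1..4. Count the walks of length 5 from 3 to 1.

The number of length-5 walks from vertex 3 to vertex 1 is entry (3,1) of Q^5, where Q is the adjacency matrix.
Q^2 = [[2, 1, 1, 1], [1, 3, 1, 0], [1, 1, 2, 1], [1, 0, 1, 1]]
Q^3 = [[2, 4, 3, 1], [4, 2, 4, 3], [3, 4, 2, 1], [1, 3, 1, 0]]
Q^4 = [[7, 6, 6, 4], [6, 11, 6, 2], [6, 6, 7, 4], [4, 2, 4, 3]]
Q^5 = [[12, 17, 13, 6], [17, 14, 17, 11], [13, 17, 12, 6], [6, 11, 6, 2]]

13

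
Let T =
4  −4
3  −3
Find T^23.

T² = T (a projection; rank 1, trace 1), so T^23 = T.

[[4, −4], [3, −3]]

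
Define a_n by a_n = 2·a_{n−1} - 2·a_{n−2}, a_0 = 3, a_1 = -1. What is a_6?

With companion matrix T = [[2, -2], [1, 0]], [a_n, a_{n−1}]ᵀ = T·[a_{n−1}, a_{n−2}]ᵀ, so [a_6, a_5]ᵀ = T⁵·[a_1, a_0]ᵀ.
T⁵ = [[-8, 8], [-4, 0]], giving [a_6, a_5]ᵀ = [[32], [4]].

32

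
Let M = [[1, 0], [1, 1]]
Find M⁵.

M = I + N where N = [[0, 0], [1, 0]] is strictly lower-triangular, so N² = 0.
(I + N)⁵ = I + 5·N = [[1, 0], [5, 1]].

[[1, 0], [5, 1]]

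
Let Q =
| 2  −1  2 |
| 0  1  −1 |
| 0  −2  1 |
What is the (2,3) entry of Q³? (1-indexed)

Q² = [[4, −7, 7], [0, 3, −2], [0, −4, 3]]
Q³ = [[8, −25, 22], [0, 7, −5], [0, −10, 7]]

−5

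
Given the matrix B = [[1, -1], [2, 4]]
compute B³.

tr B = 5 and det B = 6, so the characteristic polynomial is λ² − (5)λ + (6) with roots 3 and 2.
Eigenvectors give P = [[1, -1], [-2, 1]] with P⁻¹ = [[-1, -1], [-2, -1]], and B = P·diag(3, 2)·P⁻¹.
Then B³ = P·diag(27, 8)·P⁻¹ = [[27, -8], [-54, 8]] · [[-1, -1], [-2, -1]] = [[-11, -19], [38, 46]].

[[-11, -19], [38, 46]]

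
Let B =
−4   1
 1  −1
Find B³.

B² = [[17, −5], [−5, 2]]
B³ = [[−73, 22], [22, −7]]

[[−73, 22], [22, −7]]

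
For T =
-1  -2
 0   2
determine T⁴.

[[1, -10], [0, 16]]

T² = [[1, -2], [0, 4]]
T³ = [[-1, -6], [0, 8]]
T⁴ = [[1, -10], [0, 16]]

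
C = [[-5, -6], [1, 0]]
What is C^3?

[[-65, -114], [19, 30]]

tr C = -5 and det C = 6, so the characteristic polynomial is λ² − (-5)λ + (6) with roots -3 and -2.
Eigenvectors give P = [[-3, -2], [1, 1]] with P⁻¹ = [[-1, -2], [1, 3]], and C = P·diag(-3, -2)·P⁻¹.
Then C^3 = P·diag(-27, -8)·P⁻¹ = [[81, 16], [-27, -8]] · [[-1, -2], [1, 3]] = [[-65, -114], [19, 30]].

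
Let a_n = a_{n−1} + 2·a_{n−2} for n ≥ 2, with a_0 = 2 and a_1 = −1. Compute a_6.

With companion matrix Q = [[1, 2], [1, 0]], [a_n, a_{n−1}]ᵀ = Q·[a_{n−1}, a_{n−2}]ᵀ, so [a_6, a_5]ᵀ = Q^5·[a_1, a_0]ᵀ.
Q^5 = [[21, 22], [11, 10]], giving [a_6, a_5]ᵀ = [[23], [9]].

23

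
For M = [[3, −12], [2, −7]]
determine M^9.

tr M = −4 and det M = 3, so the characteristic polynomial is λ² − (−4)λ + (3) with roots −1 and −3.
Eigenvectors give P = [[3, 2], [1, 1]] with P⁻¹ = [[1, −2], [−1, 3]], and M = P·diag(−1, −3)·P⁻¹.
Then M^9 = P·diag(−1, −19683)·P⁻¹ = [[−3, −39366], [−1, −19683]] · [[1, −2], [−1, 3]] = [[39363, −118092], [19682, −59047]].

[[39363, −118092], [19682, −59047]]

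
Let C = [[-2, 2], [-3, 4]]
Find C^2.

[[-2, 4], [-6, 10]]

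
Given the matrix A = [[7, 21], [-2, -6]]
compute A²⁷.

[[7, 21], [-2, -6]]

A² = A (a projection; rank 1, trace 1), so A²⁷ = A.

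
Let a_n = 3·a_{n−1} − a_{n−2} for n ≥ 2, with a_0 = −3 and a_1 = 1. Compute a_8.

2118

With companion matrix B = [[3, −1], [1, 0]], [a_n, a_{n−1}]ᵀ = B·[a_{n−1}, a_{n−2}]ᵀ, so [a_8, a_7]ᵀ = B⁷·[a_1, a_0]ᵀ.
B⁷ = [[987, −377], [377, −144]], giving [a_8, a_7]ᵀ = [[2118], [809]].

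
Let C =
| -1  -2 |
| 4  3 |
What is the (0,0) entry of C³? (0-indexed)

C² = [[-7, -4], [8, 1]]
C³ = [[-9, 2], [-4, -13]]

-9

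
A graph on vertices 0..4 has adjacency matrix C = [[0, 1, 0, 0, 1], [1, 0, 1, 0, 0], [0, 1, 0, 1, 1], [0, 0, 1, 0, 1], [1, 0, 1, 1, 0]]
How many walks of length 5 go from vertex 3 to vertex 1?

14

The number of length-5 walks from vertex 3 to vertex 1 is entry (3,1) of C⁵, where C is the adjacency matrix.
C² = [[2, 0, 2, 1, 0], [0, 2, 0, 1, 2], [2, 0, 3, 1, 1], [1, 1, 1, 2, 1], [0, 2, 1, 1, 3]]
C³ = [[0, 4, 1, 2, 5], [4, 0, 5, 2, 1], [1, 5, 2, 4, 6], [2, 2, 4, 2, 4], [5, 1, 6, 4, 2]]
C⁴ = [[9, 1, 11, 6, 3], [1, 9, 3, 6, 11], [11, 3, 15, 8, 7], [6, 6, 8, 8, 8], [3, 11, 7, 8, 15]]
C⁵ = [[4, 20, 10, 14, 26], [20, 4, 26, 14, 10], [10, 26, 18, 22, 34], [14, 14, 22, 16, 22], [26, 10, 34, 22, 18]]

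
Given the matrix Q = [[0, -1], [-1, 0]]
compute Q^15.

Q² = I (check: tr Q = 0 and det Q = -1), so Q^15 = Q since 15 is odd.

[[0, -1], [-1, 0]]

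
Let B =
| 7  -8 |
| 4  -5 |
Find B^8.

tr B = 2 and det B = -3, so the characteristic polynomial is λ² − (2)λ + (-3) with roots -1 and 3.
Eigenvectors give P = [[1, 2], [1, 1]] with P⁻¹ = [[-1, 2], [1, -1]], and B = P·diag(-1, 3)·P⁻¹.
Then B^8 = P·diag(1, 6561)·P⁻¹ = [[1, 13122], [1, 6561]] · [[-1, 2], [1, -1]] = [[13121, -13120], [6560, -6559]].

[[13121, -13120], [6560, -6559]]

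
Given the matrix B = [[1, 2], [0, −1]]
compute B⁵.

B² = I (check: tr B = 0 and det B = −1), so B⁵ = B since 5 is odd.

[[1, 2], [0, −1]]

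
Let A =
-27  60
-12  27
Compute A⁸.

[[6561, 0], [0, 6561]]

tr A = 0 and det A = -9, so the characteristic polynomial is λ² − (0)λ + (-9) with roots 3 and -3.
Eigenvectors give P = [[-2, -5], [-1, -2]] with P⁻¹ = [[2, -5], [-1, 2]], and A = P·diag(3, -3)·P⁻¹.
Then A⁸ = P·diag(6561, 6561)·P⁻¹ = [[-13122, -32805], [-6561, -13122]] · [[2, -5], [-1, 2]] = [[6561, 0], [0, 6561]].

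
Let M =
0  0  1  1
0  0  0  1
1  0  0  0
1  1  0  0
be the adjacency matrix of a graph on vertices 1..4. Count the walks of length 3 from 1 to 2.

0

The number of length-3 walks from vertex 1 to vertex 2 is entry (1,2) of M³, where M is the adjacency matrix.
M² = [[2, 1, 0, 0], [1, 1, 0, 0], [0, 0, 1, 1], [0, 0, 1, 2]]
M³ = [[0, 0, 2, 3], [0, 0, 1, 2], [2, 1, 0, 0], [3, 2, 0, 0]]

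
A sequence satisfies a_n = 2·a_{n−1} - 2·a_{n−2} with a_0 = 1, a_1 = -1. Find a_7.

With companion matrix M = [[2, -2], [1, 0]], [a_n, a_{n−1}]ᵀ = M·[a_{n−1}, a_{n−2}]ᵀ, so [a_7, a_6]ᵀ = M^6·[a_1, a_0]ᵀ.
M^6 = [[-8, 16], [-8, 8]], giving [a_7, a_6]ᵀ = [[24], [16]].

24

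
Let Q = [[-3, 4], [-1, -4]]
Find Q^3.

[[13, 132], [-33, -20]]

Q^2 = [[5, -28], [7, 12]]
Q^3 = [[13, 132], [-33, -20]]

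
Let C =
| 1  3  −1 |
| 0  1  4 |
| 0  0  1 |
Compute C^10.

[[1, 30, 530], [0, 1, 40], [0, 0, 1]]

C = I + N where N = [[0, 3, −1], [0, 0, 4], [0, 0, 0]] is strictly upper-triangular, so N^3 = 0.
(I + N)^10 = I + 10·N + 45·N^2 = [[1, 30, 530], [0, 1, 40], [0, 0, 1]].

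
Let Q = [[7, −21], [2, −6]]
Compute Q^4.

[[7, −21], [2, −6]]

Q² = Q (a projection; rank 1, trace 1), so Q^4 = Q.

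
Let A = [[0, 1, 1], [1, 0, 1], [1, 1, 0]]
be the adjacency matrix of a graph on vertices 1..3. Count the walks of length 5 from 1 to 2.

11

The number of length-5 walks from vertex 1 to vertex 2 is entry (1,2) of A^5, where A is the adjacency matrix.
A^2 = [[2, 1, 1], [1, 2, 1], [1, 1, 2]]
A^3 = [[2, 3, 3], [3, 2, 3], [3, 3, 2]]
A^4 = [[6, 5, 5], [5, 6, 5], [5, 5, 6]]
A^5 = [[10, 11, 11], [11, 10, 11], [11, 11, 10]]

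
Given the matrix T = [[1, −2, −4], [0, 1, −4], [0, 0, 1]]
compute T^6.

T = I + N where N = [[0, −2, −4], [0, 0, −4], [0, 0, 0]] is strictly upper-triangular, so N^3 = 0.
(I + N)^6 = I + 6·N + 15·N^2 = [[1, −12, 96], [0, 1, −24], [0, 0, 1]].

[[1, −12, 96], [0, 1, −24], [0, 0, 1]]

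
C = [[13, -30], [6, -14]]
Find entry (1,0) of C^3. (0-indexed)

tr C = -1 and det C = -2, so the characteristic polynomial is λ² − (-1)λ + (-2) with roots -2 and 1.
Eigenvectors give P = [[2, -5], [1, -2]] with P⁻¹ = [[-2, 5], [-1, 2]], and C = P·diag(-2, 1)·P⁻¹.
Then C^3 = P·diag(-8, 1)·P⁻¹ = [[-16, -5], [-8, -2]] · [[-2, 5], [-1, 2]] = [[37, -90], [18, -44]].

18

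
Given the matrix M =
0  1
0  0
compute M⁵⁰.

[[0, 0], [0, 0]]

M is strictly triangular, hence nilpotent: M² = 0, so M⁵⁰ = 0.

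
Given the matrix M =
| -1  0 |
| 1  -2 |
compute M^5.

[[-1, 0], [31, -32]]

tr M = -3 and det M = 2, so the characteristic polynomial is λ² − (-3)λ + (2) with roots -2 and -1.
Eigenvectors give P = [[0, 1], [-1, 1]] with P⁻¹ = [[1, -1], [1, 0]], and M = P·diag(-2, -1)·P⁻¹.
Then M^5 = P·diag(-32, -1)·P⁻¹ = [[0, -1], [32, -1]] · [[1, -1], [1, 0]] = [[-1, 0], [31, -32]].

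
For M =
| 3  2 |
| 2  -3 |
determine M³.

M² = [[13, 0], [0, 13]]
M³ = [[39, 26], [26, -39]]

[[39, 26], [26, -39]]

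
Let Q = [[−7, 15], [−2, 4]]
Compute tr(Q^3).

tr Q = −3 and det Q = 2, so the characteristic polynomial is λ² − (−3)λ + (2) with roots −2 and −1.
Eigenvectors give P = [[−3, −5], [−1, −2]] with P⁻¹ = [[−2, 5], [1, −3]], and Q = P·diag(−2, −1)·P⁻¹.
Then Q^3 = P·diag(−8, −1)·P⁻¹ = [[24, 5], [8, 2]] · [[−2, 5], [1, −3]] = [[−43, 105], [−14, 34]].

−9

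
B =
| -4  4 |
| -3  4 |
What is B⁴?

B² = [[4, 0], [0, 4]]
B³ = [[-16, 16], [-12, 16]]
B⁴ = [[16, 0], [0, 16]]

[[16, 0], [0, 16]]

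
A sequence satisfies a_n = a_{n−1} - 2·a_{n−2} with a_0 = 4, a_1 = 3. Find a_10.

103

With companion matrix T = [[1, -2], [1, 0]], [a_n, a_{n−1}]ᵀ = T·[a_{n−1}, a_{n−2}]ᵀ, so [a_10, a_9]ᵀ = T⁹·[a_1, a_0]ᵀ.
T⁹ = [[-11, 34], [-17, 6]], giving [a_10, a_9]ᵀ = [[103], [-27]].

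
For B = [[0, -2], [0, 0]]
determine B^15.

B is strictly triangular, hence nilpotent: B^2 = 0, so B^15 = 0.

[[0, 0], [0, 0]]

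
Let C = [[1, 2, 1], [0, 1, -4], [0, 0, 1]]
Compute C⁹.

C = I + N where N = [[0, 2, 1], [0, 0, -4], [0, 0, 0]] is strictly upper-triangular, so N³ = 0.
(I + N)⁹ = I + 9·N + 36·N² = [[1, 18, -279], [0, 1, -36], [0, 0, 1]].

[[1, 18, -279], [0, 1, -36], [0, 0, 1]]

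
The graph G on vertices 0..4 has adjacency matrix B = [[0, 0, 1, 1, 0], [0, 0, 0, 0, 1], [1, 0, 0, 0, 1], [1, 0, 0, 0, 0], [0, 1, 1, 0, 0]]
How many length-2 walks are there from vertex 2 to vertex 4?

The number of length-2 walks from vertex 2 to vertex 4 is entry (2,4) of B², where B is the adjacency matrix.
B² = [[2, 0, 0, 0, 1], [0, 1, 1, 0, 0], [0, 1, 2, 1, 0], [0, 0, 1, 1, 0], [1, 0, 0, 0, 2]]

0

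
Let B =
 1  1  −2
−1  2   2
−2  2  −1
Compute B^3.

B^2 = [[4, −1, 2], [−7, 7, 4], [−2, 0, 9]]
B^3 = [[1, 6, −12], [−22, 15, 24], [−20, 16, −5]]

[[1, 6, −12], [−22, 15, 24], [−20, 16, −5]]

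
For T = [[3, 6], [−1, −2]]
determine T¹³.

T² = T (a projection; rank 1, trace 1), so T¹³ = T.

[[3, 6], [−1, −2]]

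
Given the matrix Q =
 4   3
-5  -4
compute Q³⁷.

[[4, 3], [-5, -4]]

Q² = I (check: tr Q = 0 and det Q = -1), so Q³⁷ = Q since 37 is odd.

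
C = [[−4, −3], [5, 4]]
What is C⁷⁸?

[[1, 0], [0, 1]]

C² = I (check: tr C = 0 and det C = −1), so C⁷⁸ = I since 78 is even.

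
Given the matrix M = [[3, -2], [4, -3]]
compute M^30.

[[1, 0], [0, 1]]

M² = I (check: tr M = 0 and det M = -1), so M^30 = I since 30 is even.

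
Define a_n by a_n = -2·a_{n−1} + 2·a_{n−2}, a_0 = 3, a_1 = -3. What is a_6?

With companion matrix B = [[-2, 2], [1, 0]], [a_n, a_{n−1}]ᵀ = B·[a_{n−1}, a_{n−2}]ᵀ, so [a_6, a_5]ᵀ = B⁵·[a_1, a_0]ᵀ.
B⁵ = [[-120, 88], [44, -32]], giving [a_6, a_5]ᵀ = [[624], [-228]].

624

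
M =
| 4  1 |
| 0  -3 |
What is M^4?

[[256, 25], [0, 81]]

M^2 = [[16, 1], [0, 9]]
M^3 = [[64, 13], [0, -27]]
M^4 = [[256, 25], [0, 81]]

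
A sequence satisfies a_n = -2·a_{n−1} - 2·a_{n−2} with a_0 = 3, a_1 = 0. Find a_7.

With companion matrix C = [[-2, -2], [1, 0]], [a_n, a_{n−1}]ᵀ = C·[a_{n−1}, a_{n−2}]ᵀ, so [a_7, a_6]ᵀ = C⁶·[a_1, a_0]ᵀ.
C⁶ = [[-8, -16], [8, 8]], giving [a_7, a_6]ᵀ = [[-48], [24]].

-48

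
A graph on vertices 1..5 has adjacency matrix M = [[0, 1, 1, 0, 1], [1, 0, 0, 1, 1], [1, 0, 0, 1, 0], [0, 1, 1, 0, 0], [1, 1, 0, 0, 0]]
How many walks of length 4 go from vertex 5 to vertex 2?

The number of length-4 walks from vertex 5 to vertex 2 is entry (5,2) of M⁴, where M is the adjacency matrix.
M² = [[3, 1, 0, 2, 1], [1, 3, 2, 0, 1], [0, 2, 2, 0, 1], [2, 0, 0, 2, 1], [1, 1, 1, 1, 2]]
M³ = [[2, 6, 5, 1, 4], [6, 2, 1, 5, 4], [5, 1, 0, 4, 2], [1, 5, 4, 0, 2], [4, 4, 2, 2, 2]]
M⁴ = [[15, 7, 3, 11, 8], [7, 15, 11, 3, 8], [3, 11, 9, 1, 6], [11, 3, 1, 9, 6], [8, 8, 6, 6, 8]]

8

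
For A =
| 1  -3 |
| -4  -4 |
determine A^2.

[[13, 9], [12, 28]]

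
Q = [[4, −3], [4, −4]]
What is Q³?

[[16, −12], [16, −16]]

Q² = [[4, 0], [0, 4]]
Q³ = [[16, −12], [16, −16]]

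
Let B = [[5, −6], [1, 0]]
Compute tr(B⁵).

275

tr B = 5 and det B = 6, so the characteristic polynomial is λ² − (5)λ + (6) with roots 3 and 2.
Eigenvectors give P = [[3, −2], [1, −1]] with P⁻¹ = [[1, −2], [1, −3]], and B = P·diag(3, 2)·P⁻¹.
Then B⁵ = P·diag(243, 32)·P⁻¹ = [[729, −64], [243, −32]] · [[1, −2], [1, −3]] = [[665, −1266], [211, −390]].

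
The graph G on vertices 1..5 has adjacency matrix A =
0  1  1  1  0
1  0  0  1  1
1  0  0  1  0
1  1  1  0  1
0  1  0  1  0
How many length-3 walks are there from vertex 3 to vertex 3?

The number of length-3 walks from vertex 3 to vertex 3 is entry (3,3) of A^3, where A is the adjacency matrix.
A^2 = [[3, 1, 1, 2, 2], [1, 3, 2, 2, 1], [1, 2, 2, 1, 1], [2, 2, 1, 4, 1], [2, 1, 1, 1, 2]]
A^3 = [[4, 7, 5, 7, 3], [7, 4, 3, 7, 5], [5, 3, 2, 6, 3], [7, 7, 6, 6, 6], [3, 5, 3, 6, 2]]

2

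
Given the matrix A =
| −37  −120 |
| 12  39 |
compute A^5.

tr A = 2 and det A = −3, so the characteristic polynomial is λ² − (2)λ + (−3) with roots 3 and −1.
Eigenvectors give P = [[3, 10], [−1, −3]] with P⁻¹ = [[−3, −10], [1, 3]], and A = P·diag(3, −1)·P⁻¹.
Then A^5 = P·diag(243, −1)·P⁻¹ = [[729, −10], [−243, 3]] · [[−3, −10], [1, 3]] = [[−2197, −7320], [732, 2439]].

[[−2197, −7320], [732, 2439]]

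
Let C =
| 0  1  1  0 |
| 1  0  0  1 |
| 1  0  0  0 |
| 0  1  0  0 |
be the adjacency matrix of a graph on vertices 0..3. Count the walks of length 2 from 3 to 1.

0

The number of length-2 walks from vertex 3 to vertex 1 is entry (3,1) of C^2, where C is the adjacency matrix.
C^2 = [[2, 0, 0, 1], [0, 2, 1, 0], [0, 1, 1, 0], [1, 0, 0, 1]]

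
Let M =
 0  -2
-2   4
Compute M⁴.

[[80, -192], [-192, 464]]

M² = [[4, -8], [-8, 20]]
M³ = [[16, -40], [-40, 96]]
M⁴ = [[80, -192], [-192, 464]]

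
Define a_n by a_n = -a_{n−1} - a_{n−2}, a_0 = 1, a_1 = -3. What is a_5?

2

With companion matrix A = [[-1, -1], [1, 0]], [a_n, a_{n−1}]ᵀ = A·[a_{n−1}, a_{n−2}]ᵀ, so [a_5, a_4]ᵀ = A^4·[a_1, a_0]ᵀ.
A^4 = [[-1, -1], [1, 0]], giving [a_5, a_4]ᵀ = [[2], [-3]].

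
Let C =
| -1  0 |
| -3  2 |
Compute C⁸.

[[1, 0], [-255, 256]]

tr C = 1 and det C = -2, so the characteristic polynomial is λ² − (1)λ + (-2) with roots -1 and 2.
Eigenvectors give P = [[1, 0], [1, -1]] with P⁻¹ = [[1, 0], [1, -1]], and C = P·diag(-1, 2)·P⁻¹.
Then C⁸ = P·diag(1, 256)·P⁻¹ = [[1, 0], [1, -256]] · [[1, 0], [1, -1]] = [[1, 0], [-255, 256]].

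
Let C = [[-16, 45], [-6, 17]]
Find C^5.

tr C = 1 and det C = -2, so the characteristic polynomial is λ² − (1)λ + (-2) with roots -1 and 2.
Eigenvectors give P = [[-3, -5], [-1, -2]] with P⁻¹ = [[-2, 5], [1, -3]], and C = P·diag(-1, 2)·P⁻¹.
Then C^5 = P·diag(-1, 32)·P⁻¹ = [[3, -160], [1, -64]] · [[-2, 5], [1, -3]] = [[-166, 495], [-66, 197]].

[[-166, 495], [-66, 197]]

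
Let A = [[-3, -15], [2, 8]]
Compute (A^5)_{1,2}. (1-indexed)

tr A = 5 and det A = 6, so the characteristic polynomial is λ² − (5)λ + (6) with roots 2 and 3.
Eigenvectors give P = [[-3, -5], [1, 2]] with P⁻¹ = [[-2, -5], [1, 3]], and A = P·diag(2, 3)·P⁻¹.
Then A^5 = P·diag(32, 243)·P⁻¹ = [[-96, -1215], [32, 486]] · [[-2, -5], [1, 3]] = [[-1023, -3165], [422, 1298]].

-3165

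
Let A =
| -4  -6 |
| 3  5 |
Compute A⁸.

[[-254, -510], [255, 511]]

tr A = 1 and det A = -2, so the characteristic polynomial is λ² − (1)λ + (-2) with roots -1 and 2.
Eigenvectors give P = [[2, 1], [-1, -1]] with P⁻¹ = [[1, 1], [-1, -2]], and A = P·diag(-1, 2)·P⁻¹.
Then A⁸ = P·diag(1, 256)·P⁻¹ = [[2, 256], [-1, -256]] · [[1, 1], [-1, -2]] = [[-254, -510], [255, 511]].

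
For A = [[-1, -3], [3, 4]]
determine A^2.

[[-8, -9], [9, 7]]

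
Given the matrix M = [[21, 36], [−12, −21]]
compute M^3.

[[189, 324], [−108, −189]]

tr M = 0 and det M = −9, so the characteristic polynomial is λ² − (0)λ + (−9) with roots 3 and −3.
Eigenvectors give P = [[−2, −3], [1, 2]] with P⁻¹ = [[−2, −3], [1, 2]], and M = P·diag(3, −3)·P⁻¹.
Then M^3 = P·diag(27, −27)·P⁻¹ = [[−54, 81], [27, −54]] · [[−2, −3], [1, 2]] = [[189, 324], [−108, −189]].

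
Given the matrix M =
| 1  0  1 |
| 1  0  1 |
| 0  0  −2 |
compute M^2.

[[1, 0, −1], [1, 0, −1], [0, 0, 4]]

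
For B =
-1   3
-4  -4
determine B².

[[-11, -15], [20, 4]]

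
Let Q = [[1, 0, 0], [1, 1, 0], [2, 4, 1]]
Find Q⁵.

[[1, 0, 0], [5, 1, 0], [50, 20, 1]]

Q = I + N where N = [[0, 0, 0], [1, 0, 0], [2, 4, 0]] is strictly lower-triangular, so N³ = 0.
(I + N)⁵ = I + 5·N + 10·N² = [[1, 0, 0], [5, 1, 0], [50, 20, 1]].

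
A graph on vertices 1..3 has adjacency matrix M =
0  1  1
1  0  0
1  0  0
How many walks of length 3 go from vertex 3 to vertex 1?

2

The number of length-3 walks from vertex 3 to vertex 1 is entry (3,1) of M^3, where M is the adjacency matrix.
M^2 = [[2, 0, 0], [0, 1, 1], [0, 1, 1]]
M^3 = [[0, 2, 2], [2, 0, 0], [2, 0, 0]]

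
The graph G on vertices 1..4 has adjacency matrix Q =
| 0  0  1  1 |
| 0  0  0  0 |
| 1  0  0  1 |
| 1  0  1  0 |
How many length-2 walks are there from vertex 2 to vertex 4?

0

The number of length-2 walks from vertex 2 to vertex 4 is entry (2,4) of Q², where Q is the adjacency matrix.
Q² = [[2, 0, 1, 1], [0, 0, 0, 0], [1, 0, 2, 1], [1, 0, 1, 2]]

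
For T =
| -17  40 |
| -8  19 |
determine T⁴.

[[-319, 800], [-160, 401]]

tr T = 2 and det T = -3, so the characteristic polynomial is λ² − (2)λ + (-3) with roots 3 and -1.
Eigenvectors give P = [[2, 5], [1, 2]] with P⁻¹ = [[-2, 5], [1, -2]], and T = P·diag(3, -1)·P⁻¹.
Then T⁴ = P·diag(81, 1)·P⁻¹ = [[162, 5], [81, 2]] · [[-2, 5], [1, -2]] = [[-319, 800], [-160, 401]].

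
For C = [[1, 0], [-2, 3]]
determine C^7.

[[1, 0], [-2186, 2187]]

tr C = 4 and det C = 3, so the characteristic polynomial is λ² − (4)λ + (3) with roots 3 and 1.
Eigenvectors give P = [[0, 1], [1, 1]] with P⁻¹ = [[-1, 1], [1, 0]], and C = P·diag(3, 1)·P⁻¹.
Then C^7 = P·diag(2187, 1)·P⁻¹ = [[0, 1], [2187, 1]] · [[-1, 1], [1, 0]] = [[1, 0], [-2186, 2187]].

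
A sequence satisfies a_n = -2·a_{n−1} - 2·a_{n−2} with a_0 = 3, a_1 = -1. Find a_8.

48

With companion matrix A = [[-2, -2], [1, 0]], [a_n, a_{n−1}]ᵀ = A·[a_{n−1}, a_{n−2}]ᵀ, so [a_8, a_7]ᵀ = A⁷·[a_1, a_0]ᵀ.
A⁷ = [[0, 16], [-8, -16]], giving [a_8, a_7]ᵀ = [[48], [-40]].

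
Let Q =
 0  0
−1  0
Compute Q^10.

Q is strictly triangular, hence nilpotent: Q^2 = 0, so Q^10 = 0.

[[0, 0], [0, 0]]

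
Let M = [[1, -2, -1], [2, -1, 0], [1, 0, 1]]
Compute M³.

[[-6, 8, 2], [-8, 3, -2], [-2, -2, -2]]

M² = [[-4, 0, -2], [0, -3, -2], [2, -2, 0]]
M³ = [[-6, 8, 2], [-8, 3, -2], [-2, -2, -2]]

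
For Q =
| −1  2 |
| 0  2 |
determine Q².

[[1, 2], [0, 4]]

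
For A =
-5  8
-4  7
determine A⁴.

tr A = 2 and det A = -3, so the characteristic polynomial is λ² − (2)λ + (-3) with roots -1 and 3.
Eigenvectors give P = [[-2, 1], [-1, 1]] with P⁻¹ = [[-1, 1], [-1, 2]], and A = P·diag(-1, 3)·P⁻¹.
Then A⁴ = P·diag(1, 81)·P⁻¹ = [[-2, 81], [-1, 81]] · [[-1, 1], [-1, 2]] = [[-79, 160], [-80, 161]].

[[-79, 160], [-80, 161]]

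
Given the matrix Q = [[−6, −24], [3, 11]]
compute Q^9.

[[−152856, −460104], [57513, 173051]]

tr Q = 5 and det Q = 6, so the characteristic polynomial is λ² − (5)λ + (6) with roots 3 and 2.
Eigenvectors give P = [[−8, −3], [3, 1]] with P⁻¹ = [[1, 3], [−3, −8]], and Q = P·diag(3, 2)·P⁻¹.
Then Q^9 = P·diag(19683, 512)·P⁻¹ = [[−157464, −1536], [59049, 512]] · [[1, 3], [−3, −8]] = [[−152856, −460104], [57513, 173051]].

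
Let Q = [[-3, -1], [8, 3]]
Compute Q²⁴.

Q² = I (check: tr Q = 0 and det Q = -1), so Q²⁴ = I since 24 is even.

[[1, 0], [0, 1]]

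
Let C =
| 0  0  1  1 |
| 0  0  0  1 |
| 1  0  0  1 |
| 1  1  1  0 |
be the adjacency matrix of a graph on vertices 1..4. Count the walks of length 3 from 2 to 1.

1

The number of length-3 walks from vertex 2 to vertex 1 is entry (2,1) of C³, where C is the adjacency matrix.
C² = [[2, 1, 1, 1], [1, 1, 1, 0], [1, 1, 2, 1], [1, 0, 1, 3]]
C³ = [[2, 1, 3, 4], [1, 0, 1, 3], [3, 1, 2, 4], [4, 3, 4, 2]]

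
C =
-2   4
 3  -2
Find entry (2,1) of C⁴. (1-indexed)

C² = [[16, -16], [-12, 16]]
C³ = [[-80, 96], [72, -80]]
C⁴ = [[448, -512], [-384, 448]]

-384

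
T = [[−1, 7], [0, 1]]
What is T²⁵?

T² = I (check: tr T = 0 and det T = −1), so T²⁵ = T since 25 is odd.

[[−1, 7], [0, 1]]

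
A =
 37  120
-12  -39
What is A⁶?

tr A = -2 and det A = -3, so the characteristic polynomial is λ² − (-2)λ + (-3) with roots -3 and 1.
Eigenvectors give P = [[3, -10], [-1, 3]] with P⁻¹ = [[-3, -10], [-1, -3]], and A = P·diag(-3, 1)·P⁻¹.
Then A⁶ = P·diag(729, 1)·P⁻¹ = [[2187, -10], [-729, 3]] · [[-3, -10], [-1, -3]] = [[-6551, -21840], [2184, 7281]].

[[-6551, -21840], [2184, 7281]]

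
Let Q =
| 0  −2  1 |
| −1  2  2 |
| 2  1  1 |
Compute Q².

[[4, −3, −3], [2, 8, 5], [1, −1, 5]]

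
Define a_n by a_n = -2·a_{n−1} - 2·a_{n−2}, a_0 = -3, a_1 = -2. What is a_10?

160

With companion matrix A = [[-2, -2], [1, 0]], [a_n, a_{n−1}]ᵀ = A·[a_{n−1}, a_{n−2}]ᵀ, so [a_10, a_9]ᵀ = A⁹·[a_1, a_0]ᵀ.
A⁹ = [[-32, -32], [16, 0]], giving [a_10, a_9]ᵀ = [[160], [-32]].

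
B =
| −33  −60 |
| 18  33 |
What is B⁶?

[[729, 0], [0, 729]]

tr B = 0 and det B = −9, so the characteristic polynomial is λ² − (0)λ + (−9) with roots −3 and 3.
Eigenvectors give P = [[2, 5], [−1, −3]] with P⁻¹ = [[3, 5], [−1, −2]], and B = P·diag(−3, 3)·P⁻¹.
Then B⁶ = P·diag(729, 729)·P⁻¹ = [[1458, 3645], [−729, −2187]] · [[3, 5], [−1, −2]] = [[729, 0], [0, 729]].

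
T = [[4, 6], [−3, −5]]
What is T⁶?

[[−62, −126], [63, 127]]

tr T = −1 and det T = −2, so the characteristic polynomial is λ² − (−1)λ + (−2) with roots −2 and 1.
Eigenvectors give P = [[−1, 2], [1, −1]] with P⁻¹ = [[1, 2], [1, 1]], and T = P·diag(−2, 1)·P⁻¹.
Then T⁶ = P·diag(64, 1)·P⁻¹ = [[−64, 2], [64, −1]] · [[1, 2], [1, 1]] = [[−62, −126], [63, 127]].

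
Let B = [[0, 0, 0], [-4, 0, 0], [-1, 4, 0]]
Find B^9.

[[0, 0, 0], [0, 0, 0], [0, 0, 0]]

B is strictly triangular, hence nilpotent: B^3 = 0, so B^9 = 0.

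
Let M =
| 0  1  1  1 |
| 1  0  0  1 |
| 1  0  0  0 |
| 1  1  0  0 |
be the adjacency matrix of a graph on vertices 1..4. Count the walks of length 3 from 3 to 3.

The number of length-3 walks from vertex 3 to vertex 3 is entry (3,3) of M³, where M is the adjacency matrix.
M² = [[3, 1, 0, 1], [1, 2, 1, 1], [0, 1, 1, 1], [1, 1, 1, 2]]
M³ = [[2, 4, 3, 4], [4, 2, 1, 3], [3, 1, 0, 1], [4, 3, 1, 2]]

0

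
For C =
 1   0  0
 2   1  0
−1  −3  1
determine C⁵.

[[1, 0, 0], [10, 1, 0], [−65, −15, 1]]

C = I + N where N = [[0, 0, 0], [2, 0, 0], [−1, −3, 0]] is strictly lower-triangular, so N³ = 0.
(I + N)⁵ = I + 5·N + 10·N² = [[1, 0, 0], [10, 1, 0], [−65, −15, 1]].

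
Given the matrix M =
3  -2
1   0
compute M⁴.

[[31, -30], [15, -14]]

tr M = 3 and det M = 2, so the characteristic polynomial is λ² − (3)λ + (2) with roots 2 and 1.
Eigenvectors give P = [[2, 1], [1, 1]] with P⁻¹ = [[1, -1], [-1, 2]], and M = P·diag(2, 1)·P⁻¹.
Then M⁴ = P·diag(16, 1)·P⁻¹ = [[32, 1], [16, 1]] · [[1, -1], [-1, 2]] = [[31, -30], [15, -14]].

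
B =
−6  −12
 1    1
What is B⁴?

tr B = −5 and det B = 6, so the characteristic polynomial is λ² − (−5)λ + (6) with roots −2 and −3.
Eigenvectors give P = [[−3, 4], [1, −1]] with P⁻¹ = [[1, 4], [1, 3]], and B = P·diag(−2, −3)·P⁻¹.
Then B⁴ = P·diag(16, 81)·P⁻¹ = [[−48, 324], [16, −81]] · [[1, 4], [1, 3]] = [[276, 780], [−65, −179]].

[[276, 780], [−65, −179]]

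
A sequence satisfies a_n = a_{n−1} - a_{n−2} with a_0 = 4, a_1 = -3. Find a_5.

7

With companion matrix M = [[1, -1], [1, 0]], [a_n, a_{n−1}]ᵀ = M·[a_{n−1}, a_{n−2}]ᵀ, so [a_5, a_4]ᵀ = M⁴·[a_1, a_0]ᵀ.
M⁴ = [[-1, 1], [-1, 0]], giving [a_5, a_4]ᵀ = [[7], [3]].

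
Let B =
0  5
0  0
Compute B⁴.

[[0, 0], [0, 0]]

B is strictly triangular, hence nilpotent: B² = 0, so B⁴ = 0.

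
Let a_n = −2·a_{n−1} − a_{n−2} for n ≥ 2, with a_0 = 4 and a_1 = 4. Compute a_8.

−60

With companion matrix T = [[−2, −1], [1, 0]], [a_n, a_{n−1}]ᵀ = T·[a_{n−1}, a_{n−2}]ᵀ, so [a_8, a_7]ᵀ = T⁷·[a_1, a_0]ᵀ.
T⁷ = [[−8, −7], [7, 6]], giving [a_8, a_7]ᵀ = [[−60], [52]].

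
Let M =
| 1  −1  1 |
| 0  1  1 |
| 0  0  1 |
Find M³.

[[1, −3, 0], [0, 1, 3], [0, 0, 1]]

M = I + N where N = [[0, −1, 1], [0, 0, 1], [0, 0, 0]] is strictly upper-triangular, so N³ = 0.
(I + N)³ = I + 3·N + 3·N² = [[1, −3, 0], [0, 1, 3], [0, 0, 1]].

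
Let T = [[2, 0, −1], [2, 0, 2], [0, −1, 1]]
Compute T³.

[[10, 3, −5], [4, 0, −8], [−6, 1, −1]]

T² = [[4, 1, −3], [4, −2, 0], [−2, −1, −1]]
T³ = [[10, 3, −5], [4, 0, −8], [−6, 1, −1]]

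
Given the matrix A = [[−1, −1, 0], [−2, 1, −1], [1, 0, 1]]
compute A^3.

A^2 = [[3, 0, 1], [−1, 3, −2], [0, −1, 1]]
A^3 = [[−2, −3, 1], [−7, 4, −5], [3, −1, 2]]

[[−2, −3, 1], [−7, 4, −5], [3, −1, 2]]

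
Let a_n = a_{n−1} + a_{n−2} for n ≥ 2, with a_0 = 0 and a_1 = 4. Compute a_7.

52

With companion matrix A = [[1, 1], [1, 0]], [a_n, a_{n−1}]ᵀ = A·[a_{n−1}, a_{n−2}]ᵀ, so [a_7, a_6]ᵀ = A^6·[a_1, a_0]ᵀ.
A^6 = [[13, 8], [8, 5]], giving [a_7, a_6]ᵀ = [[52], [32]].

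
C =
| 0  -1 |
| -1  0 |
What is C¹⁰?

C² = I (check: tr C = 0 and det C = -1), so C¹⁰ = I since 10 is even.

[[1, 0], [0, 1]]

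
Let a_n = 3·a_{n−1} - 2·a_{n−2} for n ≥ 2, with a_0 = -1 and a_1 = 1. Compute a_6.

With companion matrix A = [[3, -2], [1, 0]], [a_n, a_{n−1}]ᵀ = A·[a_{n−1}, a_{n−2}]ᵀ, so [a_6, a_5]ᵀ = A⁵·[a_1, a_0]ᵀ.
A⁵ = [[63, -62], [31, -30]], giving [a_6, a_5]ᵀ = [[125], [61]].

125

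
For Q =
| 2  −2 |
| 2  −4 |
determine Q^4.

Q^2 = [[0, 4], [−4, 12]]
Q^3 = [[8, −16], [16, −40]]
Q^4 = [[−16, 48], [−48, 128]]

[[−16, 48], [−48, 128]]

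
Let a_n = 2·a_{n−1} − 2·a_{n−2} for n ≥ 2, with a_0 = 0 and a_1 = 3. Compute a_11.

With companion matrix A = [[2, −2], [1, 0]], [a_n, a_{n−1}]ᵀ = A·[a_{n−1}, a_{n−2}]ᵀ, so [a_11, a_10]ᵀ = A^10·[a_1, a_0]ᵀ.
A^10 = [[32, −64], [32, −32]], giving [a_11, a_10]ᵀ = [[96], [96]].

96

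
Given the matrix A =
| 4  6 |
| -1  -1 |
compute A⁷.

tr A = 3 and det A = 2, so the characteristic polynomial is λ² − (3)λ + (2) with roots 1 and 2.
Eigenvectors give P = [[-2, 3], [1, -1]] with P⁻¹ = [[1, 3], [1, 2]], and A = P·diag(1, 2)·P⁻¹.
Then A⁷ = P·diag(1, 128)·P⁻¹ = [[-2, 384], [1, -128]] · [[1, 3], [1, 2]] = [[382, 762], [-127, -253]].

[[382, 762], [-127, -253]]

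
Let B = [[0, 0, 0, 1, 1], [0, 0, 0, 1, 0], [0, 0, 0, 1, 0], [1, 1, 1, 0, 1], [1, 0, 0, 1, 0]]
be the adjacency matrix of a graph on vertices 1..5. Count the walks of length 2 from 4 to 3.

The number of length-2 walks from vertex 4 to vertex 3 is entry (4,3) of B², where B is the adjacency matrix.
B² = [[2, 1, 1, 1, 1], [1, 1, 1, 0, 1], [1, 1, 1, 0, 1], [1, 0, 0, 4, 1], [1, 1, 1, 1, 2]]

0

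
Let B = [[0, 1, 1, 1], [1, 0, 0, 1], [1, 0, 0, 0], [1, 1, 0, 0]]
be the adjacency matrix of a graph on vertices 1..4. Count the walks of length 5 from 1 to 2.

17

The number of length-5 walks from vertex 1 to vertex 2 is entry (1,2) of B⁵, where B is the adjacency matrix.
B² = [[3, 1, 0, 1], [1, 2, 1, 1], [0, 1, 1, 1], [1, 1, 1, 2]]
B³ = [[2, 4, 3, 4], [4, 2, 1, 3], [3, 1, 0, 1], [4, 3, 1, 2]]
B⁴ = [[11, 6, 2, 6], [6, 7, 4, 6], [2, 4, 3, 4], [6, 6, 4, 7]]
B⁵ = [[14, 17, 11, 17], [17, 12, 6, 13], [11, 6, 2, 6], [17, 13, 6, 12]]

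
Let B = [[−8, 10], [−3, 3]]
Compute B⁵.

tr B = −5 and det B = 6, so the characteristic polynomial is λ² − (−5)λ + (6) with roots −2 and −3.
Eigenvectors give P = [[−5, −2], [−3, −1]] with P⁻¹ = [[1, −2], [−3, 5]], and B = P·diag(−2, −3)·P⁻¹.
Then B⁵ = P·diag(−32, −243)·P⁻¹ = [[160, 486], [96, 243]] · [[1, −2], [−3, 5]] = [[−1298, 2110], [−633, 1023]].

[[−1298, 2110], [−633, 1023]]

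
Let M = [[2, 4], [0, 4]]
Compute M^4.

[[16, 480], [0, 256]]

M^2 = [[4, 24], [0, 16]]
M^3 = [[8, 112], [0, 64]]
M^4 = [[16, 480], [0, 256]]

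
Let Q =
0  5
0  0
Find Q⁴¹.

[[0, 0], [0, 0]]

Q is strictly triangular, hence nilpotent: Q² = 0, so Q⁴¹ = 0.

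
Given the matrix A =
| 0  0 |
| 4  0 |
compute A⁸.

[[0, 0], [0, 0]]

A is strictly triangular, hence nilpotent: A² = 0, so A⁸ = 0.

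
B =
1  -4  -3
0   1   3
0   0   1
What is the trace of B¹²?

3

B = I + N where N = [[0, -4, -3], [0, 0, 3], [0, 0, 0]] is strictly upper-triangular, so N³ = 0.
(I + N)¹² = I + 12·N + 66·N² = [[1, -48, -828], [0, 1, 36], [0, 0, 1]].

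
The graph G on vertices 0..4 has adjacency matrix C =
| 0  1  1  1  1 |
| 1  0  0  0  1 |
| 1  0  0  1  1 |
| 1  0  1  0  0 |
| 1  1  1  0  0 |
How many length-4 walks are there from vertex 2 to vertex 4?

The number of length-4 walks from vertex 2 to vertex 4 is entry (2,4) of C⁴, where C is the adjacency matrix.
C² = [[4, 1, 2, 1, 2], [1, 2, 2, 1, 1], [2, 2, 3, 1, 1], [1, 1, 1, 2, 2], [2, 1, 1, 2, 3]]
C³ = [[6, 6, 7, 6, 7], [6, 2, 3, 3, 5], [7, 3, 4, 5, 7], [6, 3, 5, 2, 3], [7, 5, 7, 3, 4]]
C⁴ = [[26, 13, 19, 13, 19], [13, 11, 14, 9, 11], [19, 14, 19, 11, 14], [13, 9, 11, 11, 14], [19, 11, 14, 14, 19]]

14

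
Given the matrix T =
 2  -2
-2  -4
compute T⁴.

T² = [[8, 4], [4, 20]]
T³ = [[8, -32], [-32, -88]]
T⁴ = [[80, 112], [112, 416]]

[[80, 112], [112, 416]]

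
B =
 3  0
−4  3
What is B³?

[[27, 0], [−108, 27]]

B² = [[9, 0], [−24, 9]]
B³ = [[27, 0], [−108, 27]]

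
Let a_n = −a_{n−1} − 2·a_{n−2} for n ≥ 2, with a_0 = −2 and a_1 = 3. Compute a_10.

With companion matrix B = [[−1, −2], [1, 0]], [a_n, a_{n−1}]ᵀ = B·[a_{n−1}, a_{n−2}]ᵀ, so [a_10, a_9]ᵀ = B^9·[a_1, a_0]ᵀ.
B^9 = [[11, 34], [−17, −6]], giving [a_10, a_9]ᵀ = [[−35], [−39]].

−35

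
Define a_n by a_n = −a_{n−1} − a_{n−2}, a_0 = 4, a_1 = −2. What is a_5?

With companion matrix A = [[−1, −1], [1, 0]], [a_n, a_{n−1}]ᵀ = A·[a_{n−1}, a_{n−2}]ᵀ, so [a_5, a_4]ᵀ = A⁴·[a_1, a_0]ᵀ.
A⁴ = [[−1, −1], [1, 0]], giving [a_5, a_4]ᵀ = [[−2], [−2]].

−2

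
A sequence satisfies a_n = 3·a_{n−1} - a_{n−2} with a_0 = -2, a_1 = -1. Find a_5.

With companion matrix A = [[3, -1], [1, 0]], [a_n, a_{n−1}]ᵀ = A·[a_{n−1}, a_{n−2}]ᵀ, so [a_5, a_4]ᵀ = A⁴·[a_1, a_0]ᵀ.
A⁴ = [[55, -21], [21, -8]], giving [a_5, a_4]ᵀ = [[-13], [-5]].

-13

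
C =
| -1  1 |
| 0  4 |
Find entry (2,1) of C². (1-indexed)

0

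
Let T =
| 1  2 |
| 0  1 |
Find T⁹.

[[1, 18], [0, 1]]

T = I + N where N = [[0, 2], [0, 0]] is strictly upper-triangular, so N² = 0.
(I + N)⁹ = I + 9·N = [[1, 18], [0, 1]].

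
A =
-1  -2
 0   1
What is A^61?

A² = I (check: tr A = 0 and det A = -1), so A^61 = A since 61 is odd.

[[-1, -2], [0, 1]]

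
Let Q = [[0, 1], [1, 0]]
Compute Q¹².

[[1, 0], [0, 1]]

Q² = I (check: tr Q = 0 and det Q = -1), so Q¹² = I since 12 is even.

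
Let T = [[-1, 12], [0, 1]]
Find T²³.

T² = I (check: tr T = 0 and det T = -1), so T²³ = T since 23 is odd.

[[-1, 12], [0, 1]]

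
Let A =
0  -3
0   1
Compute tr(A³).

1

A² = [[0, -3], [0, 1]]
A³ = [[0, -3], [0, 1]]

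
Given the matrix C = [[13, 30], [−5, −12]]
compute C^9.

[[60073, 121170], [−20195, −40902]]

tr C = 1 and det C = −6, so the characteristic polynomial is λ² − (1)λ + (−6) with roots −2 and 3.
Eigenvectors give P = [[−2, 3], [1, −1]] with P⁻¹ = [[1, 3], [1, 2]], and C = P·diag(−2, 3)·P⁻¹.
Then C^9 = P·diag(−512, 19683)·P⁻¹ = [[1024, 59049], [−512, −19683]] · [[1, 3], [1, 2]] = [[60073, 121170], [−20195, −40902]].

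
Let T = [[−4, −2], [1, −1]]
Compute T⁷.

[[−4246, −4118], [2059, 1931]]

tr T = −5 and det T = 6, so the characteristic polynomial is λ² − (−5)λ + (6) with roots −3 and −2.
Eigenvectors give P = [[−2, −1], [1, 1]] with P⁻¹ = [[−1, −1], [1, 2]], and T = P·diag(−3, −2)·P⁻¹.
Then T⁷ = P·diag(−2187, −128)·P⁻¹ = [[4374, 128], [−2187, −128]] · [[−1, −1], [1, 2]] = [[−4246, −4118], [2059, 1931]].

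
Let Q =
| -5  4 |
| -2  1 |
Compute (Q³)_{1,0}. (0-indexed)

-26

tr Q = -4 and det Q = 3, so the characteristic polynomial is λ² − (-4)λ + (3) with roots -3 and -1.
Eigenvectors give P = [[2, 1], [1, 1]] with P⁻¹ = [[1, -1], [-1, 2]], and Q = P·diag(-3, -1)·P⁻¹.
Then Q³ = P·diag(-27, -1)·P⁻¹ = [[-54, -1], [-27, -1]] · [[1, -1], [-1, 2]] = [[-53, 52], [-26, 25]].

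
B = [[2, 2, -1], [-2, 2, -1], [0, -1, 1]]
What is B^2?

[[0, 9, -5], [-8, 1, -1], [2, -3, 2]]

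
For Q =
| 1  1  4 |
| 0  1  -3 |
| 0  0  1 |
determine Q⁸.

[[1, 8, -52], [0, 1, -24], [0, 0, 1]]

Q = I + N where N = [[0, 1, 4], [0, 0, -3], [0, 0, 0]] is strictly upper-triangular, so N³ = 0.
(I + N)⁸ = I + 8·N + 28·N² = [[1, 8, -52], [0, 1, -24], [0, 0, 1]].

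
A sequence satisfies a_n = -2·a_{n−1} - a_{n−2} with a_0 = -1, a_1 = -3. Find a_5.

With companion matrix Q = [[-2, -1], [1, 0]], [a_n, a_{n−1}]ᵀ = Q·[a_{n−1}, a_{n−2}]ᵀ, so [a_5, a_4]ᵀ = Q⁴·[a_1, a_0]ᵀ.
Q⁴ = [[5, 4], [-4, -3]], giving [a_5, a_4]ᵀ = [[-19], [15]].

-19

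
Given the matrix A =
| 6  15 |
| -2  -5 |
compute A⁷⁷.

A² = A (a projection; rank 1, trace 1), so A⁷⁷ = A.

[[6, 15], [-2, -5]]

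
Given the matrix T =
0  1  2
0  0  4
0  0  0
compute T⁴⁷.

[[0, 0, 0], [0, 0, 0], [0, 0, 0]]

T is strictly triangular, hence nilpotent: T³ = 0, so T⁴⁷ = 0.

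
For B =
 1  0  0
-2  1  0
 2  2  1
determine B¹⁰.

[[1, 0, 0], [-20, 1, 0], [-160, 20, 1]]

B = I + N where N = [[0, 0, 0], [-2, 0, 0], [2, 2, 0]] is strictly lower-triangular, so N³ = 0.
(I + N)¹⁰ = I + 10·N + 45·N² = [[1, 0, 0], [-20, 1, 0], [-160, 20, 1]].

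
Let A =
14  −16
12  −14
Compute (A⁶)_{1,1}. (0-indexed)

64

tr A = 0 and det A = −4, so the characteristic polynomial is λ² − (0)λ + (−4) with roots −2 and 2.
Eigenvectors give P = [[1, 4], [1, 3]] with P⁻¹ = [[−3, 4], [1, −1]], and A = P·diag(−2, 2)·P⁻¹.
Then A⁶ = P·diag(64, 64)·P⁻¹ = [[64, 256], [64, 192]] · [[−3, 4], [1, −1]] = [[64, 0], [0, 64]].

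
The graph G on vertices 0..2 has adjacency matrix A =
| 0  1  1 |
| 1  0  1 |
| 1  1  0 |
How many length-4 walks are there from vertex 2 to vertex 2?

6

The number of length-4 walks from vertex 2 to vertex 2 is entry (2,2) of A⁴, where A is the adjacency matrix.
A² = [[2, 1, 1], [1, 2, 1], [1, 1, 2]]
A³ = [[2, 3, 3], [3, 2, 3], [3, 3, 2]]
A⁴ = [[6, 5, 5], [5, 6, 5], [5, 5, 6]]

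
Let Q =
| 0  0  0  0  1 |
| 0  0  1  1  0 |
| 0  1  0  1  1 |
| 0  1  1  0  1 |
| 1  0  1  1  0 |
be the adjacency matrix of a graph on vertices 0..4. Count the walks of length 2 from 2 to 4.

The number of length-2 walks from vertex 2 to vertex 4 is entry (2,4) of Q², where Q is the adjacency matrix.
Q² = [[1, 0, 1, 1, 0], [0, 2, 1, 1, 2], [1, 1, 3, 2, 1], [1, 1, 2, 3, 1], [0, 2, 1, 1, 3]]

1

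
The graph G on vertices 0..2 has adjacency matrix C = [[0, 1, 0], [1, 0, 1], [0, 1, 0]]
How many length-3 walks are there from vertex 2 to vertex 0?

0

The number of length-3 walks from vertex 2 to vertex 0 is entry (2,0) of C³, where C is the adjacency matrix.
C² = [[1, 0, 1], [0, 2, 0], [1, 0, 1]]
C³ = [[0, 2, 0], [2, 0, 2], [0, 2, 0]]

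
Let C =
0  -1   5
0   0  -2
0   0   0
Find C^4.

C is strictly triangular, hence nilpotent: C^3 = 0, so C^4 = 0.

[[0, 0, 0], [0, 0, 0], [0, 0, 0]]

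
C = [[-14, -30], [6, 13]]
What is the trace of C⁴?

tr C = -1 and det C = -2, so the characteristic polynomial is λ² − (-1)λ + (-2) with roots 1 and -2.
Eigenvectors give P = [[-2, 5], [1, -2]] with P⁻¹ = [[2, 5], [1, 2]], and C = P·diag(1, -2)·P⁻¹.
Then C⁴ = P·diag(1, 16)·P⁻¹ = [[-2, 80], [1, -32]] · [[2, 5], [1, 2]] = [[76, 150], [-30, -59]].

17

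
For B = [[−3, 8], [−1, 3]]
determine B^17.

B² = I (check: tr B = 0 and det B = −1), so B^17 = B since 17 is odd.

[[−3, 8], [−1, 3]]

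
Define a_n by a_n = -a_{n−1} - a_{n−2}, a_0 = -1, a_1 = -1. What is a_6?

With companion matrix B = [[-1, -1], [1, 0]], [a_n, a_{n−1}]ᵀ = B·[a_{n−1}, a_{n−2}]ᵀ, so [a_6, a_5]ᵀ = B⁵·[a_1, a_0]ᵀ.
B⁵ = [[0, 1], [-1, -1]], giving [a_6, a_5]ᵀ = [[-1], [2]].

-1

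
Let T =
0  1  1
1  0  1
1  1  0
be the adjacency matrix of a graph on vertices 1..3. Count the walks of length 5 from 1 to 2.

11

The number of length-5 walks from vertex 1 to vertex 2 is entry (1,2) of T^5, where T is the adjacency matrix.
T^2 = [[2, 1, 1], [1, 2, 1], [1, 1, 2]]
T^3 = [[2, 3, 3], [3, 2, 3], [3, 3, 2]]
T^4 = [[6, 5, 5], [5, 6, 5], [5, 5, 6]]
T^5 = [[10, 11, 11], [11, 10, 11], [11, 11, 10]]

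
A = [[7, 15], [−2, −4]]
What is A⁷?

[[763, 1905], [−254, −634]]

tr A = 3 and det A = 2, so the characteristic polynomial is λ² − (3)λ + (2) with roots 1 and 2.
Eigenvectors give P = [[5, −3], [−2, 1]] with P⁻¹ = [[−1, −3], [−2, −5]], and A = P·diag(1, 2)·P⁻¹.
Then A⁷ = P·diag(1, 128)·P⁻¹ = [[5, −384], [−2, 128]] · [[−1, −3], [−2, −5]] = [[763, 1905], [−254, −634]].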